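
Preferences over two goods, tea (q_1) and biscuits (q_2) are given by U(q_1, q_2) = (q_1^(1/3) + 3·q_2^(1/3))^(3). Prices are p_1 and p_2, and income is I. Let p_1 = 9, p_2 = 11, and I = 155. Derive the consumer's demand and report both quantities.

q_1* = 3.0214, q_2* = 11.6189

Numerically q_2/q_1 = 3.845534, so q_1* = 155/(9 + 11·3.845534) = 3.0214 and q_2* = 3.845534·3.0214 = 11.6189.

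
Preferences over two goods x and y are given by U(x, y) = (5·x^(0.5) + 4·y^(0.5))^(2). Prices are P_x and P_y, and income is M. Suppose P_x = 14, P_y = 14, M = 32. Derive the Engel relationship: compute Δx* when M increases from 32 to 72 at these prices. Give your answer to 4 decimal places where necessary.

MU_x ∝ 5·x^(-0.5), MU_y ∝ 4·y^(-0.5), so MRS = (5/4)·(y/x)^(0.5) = P_x/P_y.
Solve for the ratio: y/x = [(4/5)·P_x/P_y]^(2).
With the ratio pinned down, the budget gives x* = M/(P_x + P_y·(y/x)) and y* = (y/x)·x*.
Numerically y/x = 0.64, so x* = 32/(14 + 14·0.64) = 1.3937.
At M' = 72: x* = 3.1359. Change: 3.1359 − 1.3937 = 1.7422.

Δx* = 1.7422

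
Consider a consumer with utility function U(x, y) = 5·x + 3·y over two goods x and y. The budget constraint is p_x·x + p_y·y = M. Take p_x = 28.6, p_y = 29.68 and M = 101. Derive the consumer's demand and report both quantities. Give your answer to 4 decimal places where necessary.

Perfect substitutes: compare marginal utility per dollar. 5/p_x vs 3/p_y → 0.1748 vs 0.1011.
x gives more utility per dollar, so spend all income on x: x* = M/p_x, y* = 0.
Numerically: x* = 3.5315, y* = 0.

x* = 3.5315, y* = 0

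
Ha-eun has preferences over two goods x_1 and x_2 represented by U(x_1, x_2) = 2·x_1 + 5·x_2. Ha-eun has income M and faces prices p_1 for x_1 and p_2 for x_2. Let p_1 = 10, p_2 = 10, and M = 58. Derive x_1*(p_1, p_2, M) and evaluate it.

x_1* = 0

Linear utility — the consumer picks whichever good has higher MU/price: 2/10 = 0.2 vs 5/10 = 0.5.
x_2 gives more utility per dollar, so spend all income on x_2: x_2* = M/p_2, x_1* = 0.
Numerically: x_1* = 0, x_2* = 5.8.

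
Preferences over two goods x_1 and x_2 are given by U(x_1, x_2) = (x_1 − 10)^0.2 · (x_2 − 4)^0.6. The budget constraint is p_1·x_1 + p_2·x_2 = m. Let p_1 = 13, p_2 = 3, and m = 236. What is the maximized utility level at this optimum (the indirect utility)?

V = 7.4828

MRS = (1/3)·(x_2−4)/(x_1−10). Tangency with p_1/p_2 gives x_2−4 = 3·(p_1/p_2)·(x_1−10).
After buying the subsistence bundle (10, 4), a share 0.25 of the remaining income goes to x_1: x_1* = 10 + 0.25·(m − 10p_1 − 4p_2)/p_1.
Discretionary income = 236 − 10·13 − 4·3 = 94; x_1* = 10 + 0.25·94/13 = 11.8077; x_2* = 4 + 0.75·94/3 = 27.5.
Utility at the optimum: U(11.8077, 27.5) = 7.4828.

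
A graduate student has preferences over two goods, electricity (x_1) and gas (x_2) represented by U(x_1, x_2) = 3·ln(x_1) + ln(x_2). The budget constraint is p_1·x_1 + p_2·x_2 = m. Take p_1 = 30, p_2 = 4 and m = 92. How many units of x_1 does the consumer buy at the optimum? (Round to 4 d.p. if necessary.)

x_1* = 2.3

The MRS is 3·x_2/x_1. Set MRS = p_1/p_2.
Rearranging, p_2·x_2 = (1/3)·p_1·x_1. Substituting into the budget gives p_1·x_1·(1 + (1/3)) = m.
Demand: x_1*(p_1,p_2,m) = 0.75·m/p_1 and x_2* = 0.25·m/p_2.
At p_1=30, p_2=4, m=92: x_1* = 0.75·92/30 = 2.3.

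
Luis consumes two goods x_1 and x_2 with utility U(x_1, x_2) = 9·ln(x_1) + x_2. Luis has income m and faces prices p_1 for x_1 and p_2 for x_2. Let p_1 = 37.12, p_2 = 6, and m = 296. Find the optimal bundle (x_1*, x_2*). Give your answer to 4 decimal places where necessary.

MU_x_1 = 9/x_1, MU_x_2 = 1. Tangency: 9/x_1 = p_1/p_2.
So x_1*(p_1,p_2) = 9·p_2/p_1, independent of income; and x_2* = (m − 9·p_2)/p_2.
At the given prices: x_1* = 9·6/37.12 = 1.4547, and x_2* = 40.3333.

x_1* = 1.4547, x_2* = 40.3333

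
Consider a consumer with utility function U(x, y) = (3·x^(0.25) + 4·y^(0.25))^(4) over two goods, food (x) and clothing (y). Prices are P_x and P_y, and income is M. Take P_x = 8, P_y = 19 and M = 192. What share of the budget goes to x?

share on x = 0.4762

Substitute y = (y/x)·x into the budget: x* = M/(P_x + P_y·(y/x)).
Numerically y/x = 0.463127, so x* = 192/(8 + 19·0.463127) = 11.429 and y* = 0.463127·11.429 = 5.2931.
Expenditure on x: 8·11.429 = 91.4318; share = 0.4762.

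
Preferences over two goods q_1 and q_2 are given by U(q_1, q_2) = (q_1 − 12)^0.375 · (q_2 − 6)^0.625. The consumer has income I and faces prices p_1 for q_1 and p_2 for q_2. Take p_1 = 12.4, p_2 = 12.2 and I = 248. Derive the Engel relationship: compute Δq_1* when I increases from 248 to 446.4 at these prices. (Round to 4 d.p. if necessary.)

MRS = (3/5)·(q_2−6)/(q_1−12). Tangency with p_1/p_2 gives q_2−6 = (5/3)·(p_1/p_2)·(q_1−12).
After buying the subsistence bundle (12, 6), a share 0.375 of the remaining income goes to q_1: q_1* = 12 + 0.375·(I − 12p_1 − 6p_2)/p_1.
Discretionary income = 248 − 12·12.4 − 6·12.2 = 26; q_1* = 12 + 0.375·26/12.4 = 12.7863.
At I' = 446.4: q_1* = 18.7863. Change: 18.7863 − 12.7863 = 6.

Δq_1* = 6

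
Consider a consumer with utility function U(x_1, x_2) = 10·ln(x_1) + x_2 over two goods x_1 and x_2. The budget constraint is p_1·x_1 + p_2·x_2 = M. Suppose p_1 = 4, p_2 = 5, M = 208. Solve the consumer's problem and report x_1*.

So x_1*(p_1,p_2) = 10·p_2/p_1, independent of income; and x_2* = (M − 10·p_2)/p_2.
At the given prices: x_1* = 10·5/4 = 12.5.

x_1* = 12.5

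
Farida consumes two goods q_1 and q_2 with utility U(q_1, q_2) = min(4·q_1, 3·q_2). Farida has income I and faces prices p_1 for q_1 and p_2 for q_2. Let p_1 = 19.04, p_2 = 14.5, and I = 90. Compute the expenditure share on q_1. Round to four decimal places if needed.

share on q_1 = 0.4962

Here 3·19.04 + 4·14.5 = 115.12, giving q_1* = 2.3454 and q_2* = 3.1272.
Expenditure on q_1: 19.04·2.3454 = 44.656; share = 0.4962.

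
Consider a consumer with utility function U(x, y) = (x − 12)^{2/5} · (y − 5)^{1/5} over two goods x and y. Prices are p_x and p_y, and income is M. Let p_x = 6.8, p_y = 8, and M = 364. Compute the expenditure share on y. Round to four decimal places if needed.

Let x' = x−12, y' = y−5. MRS = 2·y'/x' = p_x/p_y.
After buying the subsistence bundle (12, 5), a share 2/3 of the remaining income goes to x: x* = 12 + 2/3·(M − 12p_x − 5p_y)/p_x.
Discretionary income = 364 − 12·6.8 − 5·8 = 242.4; x* = 12 + 2/3·242.4/6.8 = 35.7647; y* = 5 + 1/3·242.4/8 = 15.1.
Expenditure on y: 8·15.1 = 120.8; share = 0.3319.

share on y = 0.3319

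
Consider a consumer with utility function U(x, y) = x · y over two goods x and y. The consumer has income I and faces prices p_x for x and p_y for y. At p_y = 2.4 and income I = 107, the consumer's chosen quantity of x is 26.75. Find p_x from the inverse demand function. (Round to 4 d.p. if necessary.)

p_x = 2

MU_x/MU_y = (y)/(x); tangency sets this equal to p_x/p_y.
So p_y·y = p_x·x; combined with the budget, a share 0.5 of income goes to x.
Demand: x*(p_x,p_y,I) = 0.5·I/p_x and y* = 0.5·I/p_y.
Set x* = 26.75 in the demand function and solve for p_x: p_x = 2.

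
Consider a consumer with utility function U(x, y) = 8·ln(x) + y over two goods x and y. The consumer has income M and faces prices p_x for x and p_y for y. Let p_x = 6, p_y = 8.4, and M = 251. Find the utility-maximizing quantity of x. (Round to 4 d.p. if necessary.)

At the given prices: x* = 8·8.4/6 = 11.2.

x* = 11.2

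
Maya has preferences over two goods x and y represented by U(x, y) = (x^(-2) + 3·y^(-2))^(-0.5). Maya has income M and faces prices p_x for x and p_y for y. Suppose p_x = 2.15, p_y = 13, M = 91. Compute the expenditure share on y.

share on y = 0.8272

MU_x ∝ x^(-3), MU_y ∝ 3·y^(-3), so MRS = (1/3)·(y/x)^(3) = p_x/p_y.
Hence y/x = (3·p_x/p_y)^(1/(3)), i.e. raised to the 1/3 power.
Substitute y = (y/x)·x into the budget: x* = M/(p_x + p_y·(y/x)).
Numerically y/x = 0.79166, so x* = 91/(2.15 + 13·0.79166) = 7.3142 and y* = 0.79166·7.3142 = 5.7903.
Expenditure on y: 13·5.7903 = 75.2745; share = 0.8272.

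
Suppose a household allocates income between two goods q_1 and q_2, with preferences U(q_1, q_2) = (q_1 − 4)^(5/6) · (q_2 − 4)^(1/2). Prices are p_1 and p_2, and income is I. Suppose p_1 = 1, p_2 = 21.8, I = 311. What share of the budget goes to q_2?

share on q_2 = 0.5454

Substituting into the budget: q_1* = 4 + 0.625·(I − 4·p_1 − 4·p_2)/p_1, and q_2* = 4 + 0.375·(…)/p_2.
Discretionary income = 311 − 4·1 − 4·21.8 = 219.8; q_1* = 4 + 0.625·219.8/1 = 141.375; q_2* = 4 + 0.375·219.8/21.8 = 7.781.
Expenditure on q_2: 21.8·7.781 = 169.625; share = 0.5454.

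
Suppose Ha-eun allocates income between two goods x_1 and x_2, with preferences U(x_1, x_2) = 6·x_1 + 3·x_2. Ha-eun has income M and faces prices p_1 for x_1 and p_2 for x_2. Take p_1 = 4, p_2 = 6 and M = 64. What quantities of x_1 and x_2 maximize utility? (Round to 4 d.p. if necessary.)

x_1* = 16, x_2* = 0

Linear utility — the consumer picks whichever good has higher MU/price: 6/4 = 1.5 vs 3/6 = 0.5.
x_1 gives more utility per dollar, so spend all income on x_1: x_1* = M/p_1, x_2* = 0.
Numerically: x_1* = 16, x_2* = 0.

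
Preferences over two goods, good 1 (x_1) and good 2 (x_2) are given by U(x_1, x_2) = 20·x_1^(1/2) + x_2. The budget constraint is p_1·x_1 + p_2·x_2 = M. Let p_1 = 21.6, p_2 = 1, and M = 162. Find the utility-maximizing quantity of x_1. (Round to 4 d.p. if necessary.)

Utility is quasi-linear in x_2; the FOC for x_1 is 10/√x_1 = p_1/p_2.
Thus x_1* = (10·p_2/p_1)² — independent of M — with the rest of income spent on x_2.
Plugging in: x_1* = (10·1/21.6)² = 0.2143.

x_1* = 0.2143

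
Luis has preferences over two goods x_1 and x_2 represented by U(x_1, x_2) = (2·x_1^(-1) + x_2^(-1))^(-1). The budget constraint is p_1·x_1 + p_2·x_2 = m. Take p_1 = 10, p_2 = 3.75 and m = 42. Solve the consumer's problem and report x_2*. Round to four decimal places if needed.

x_2* = 3.3843

From the CES first-order condition, 2·(x_2/x_1)^(2) = p_1/p_2.
Hence x_2/x_1 = ((1/2)·p_1/p_2)^(1/(2)), i.e. raised to the 0.5 power.
With the ratio pinned down, the budget gives x_1* = m/(p_1 + p_2·(x_2/x_1)) and x_2* = (x_2/x_1)·x_1*.
Numerically x_2/x_1 = 1.154701, so x_1* = 42/(10 + 3.75·1.154701) = 2.9309 and x_2* = 1.154701·2.9309 = 3.3843.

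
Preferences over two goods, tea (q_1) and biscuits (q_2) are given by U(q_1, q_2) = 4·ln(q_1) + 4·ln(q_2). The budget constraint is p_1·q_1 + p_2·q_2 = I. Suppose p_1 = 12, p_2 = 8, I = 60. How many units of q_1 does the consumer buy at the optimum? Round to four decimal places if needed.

q_1* = 2.5

The MRS is q_2/q_1. Set MRS = p_1/p_2.
Rearranging, p_2·q_2 = p_1·q_1. Substituting into the budget gives p_1·q_1·(1 + 1) = I.
Demand: q_1*(p_1,p_2,I) = 0.5·I/p_1 and q_2* = 0.5·I/p_2.
At p_1=12, p_2=8, I=60: q_1* = 0.5·60/12 = 2.5.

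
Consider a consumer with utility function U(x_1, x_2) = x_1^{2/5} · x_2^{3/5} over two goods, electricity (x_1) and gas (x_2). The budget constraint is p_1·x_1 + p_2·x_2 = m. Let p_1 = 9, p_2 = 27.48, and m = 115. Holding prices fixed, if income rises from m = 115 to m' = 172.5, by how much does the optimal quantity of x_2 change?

Δx_2* = 1.2555

MU_x_1/MU_x_2 = (0.4·x_2)/(0.6·x_1); tangency sets this equal to p_1/p_2.
So 0.4·p_2·x_2 = 0.6·p_1·x_1; combined with the budget, a share 0.4 of income goes to x_1.
Demand: x_1*(p_1,p_2,m) = 0.4·m/p_1 and x_2* = 0.6·m/p_2.
At p_1=9, p_2=27.48, m=115: x_2* = 0.6·115/27.48 = 2.5109.
At m' = 172.5: x_2* = 3.7664. Change: 3.7664 − 2.5109 = 1.2555.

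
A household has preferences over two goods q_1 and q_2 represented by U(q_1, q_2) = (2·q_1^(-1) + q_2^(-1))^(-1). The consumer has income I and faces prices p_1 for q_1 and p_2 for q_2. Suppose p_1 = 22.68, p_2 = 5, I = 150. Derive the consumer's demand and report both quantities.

q_1* = 4.9653, q_2* = 7.4776

MRS = MU_q_1/MU_q_2 = 2·(q_2/q_1)^(2). Set equal to p_1/p_2.
Solve for the ratio: q_2/q_1 = [(1/2)·p_1/p_2]^(0.5).
With the ratio pinned down, the budget gives q_1* = I/(p_1 + p_2·(q_2/q_1)) and q_2* = (q_2/q_1)·q_1*.
Numerically q_2/q_1 = 1.505988, so q_1* = 150/(22.68 + 5·1.505988) = 4.9653 and q_2* = 1.505988·4.9653 = 7.4776.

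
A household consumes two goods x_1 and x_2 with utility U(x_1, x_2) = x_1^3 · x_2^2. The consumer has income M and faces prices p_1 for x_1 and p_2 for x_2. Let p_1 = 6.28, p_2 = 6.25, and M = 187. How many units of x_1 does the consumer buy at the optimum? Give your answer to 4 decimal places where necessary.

x_1* = 17.8662

Tangency: MRS = (3/2)·x_2/x_1 = p_1/p_2.
Rearranging, p_2·x_2 = (2/3)·p_1·x_1. Substituting into the budget gives p_1·x_1·(1 + (2/3)) = M.
Demand: x_1*(p_1,p_2,M) = 0.6·M/p_1 and x_2* = 0.4·M/p_2.
At p_1=6.28, p_2=6.25, M=187: x_1* = 0.6·187/6.28 = 17.8662.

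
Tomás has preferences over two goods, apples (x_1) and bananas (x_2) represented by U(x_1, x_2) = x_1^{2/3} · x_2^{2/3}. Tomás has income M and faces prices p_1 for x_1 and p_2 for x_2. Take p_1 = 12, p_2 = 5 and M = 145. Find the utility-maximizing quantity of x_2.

Tangency: MRS = x_2/x_1 = p_1/p_2.
Rearranging, p_2·x_2 = p_1·x_1. Substituting into the budget gives p_1·x_1·(1 + 1) = M.
Demand: x_1*(p_1,p_2,M) = 0.5·M/p_1 and x_2* = 0.5·M/p_2.
At p_1=12, p_2=5, M=145: x_2* = 0.5·145/5 = 14.5.

x_2* = 14.5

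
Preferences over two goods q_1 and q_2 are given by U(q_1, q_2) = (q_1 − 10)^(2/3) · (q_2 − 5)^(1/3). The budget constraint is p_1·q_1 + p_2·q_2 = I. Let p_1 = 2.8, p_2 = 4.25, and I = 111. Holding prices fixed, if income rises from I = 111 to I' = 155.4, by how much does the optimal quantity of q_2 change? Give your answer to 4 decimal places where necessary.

Let q_1' = q_1−10, q_2' = q_2−5. MRS = 2·q_2'/q_1' = p_1/p_2.
After buying the subsistence bundle (10, 5), a share 2/3 of the remaining income goes to q_1: q_1* = 10 + 2/3·(I − 10p_1 − 5p_2)/p_1.
Discretionary income = 111 − 10·2.8 − 5·4.25 = 61.75; q_2* = 5 + 1/3·61.75/4.25 = 9.8431.
At I' = 155.4: q_2* = 13.3255. Change: 13.3255 − 9.8431 = 3.4824.

Δq_2* = 3.4824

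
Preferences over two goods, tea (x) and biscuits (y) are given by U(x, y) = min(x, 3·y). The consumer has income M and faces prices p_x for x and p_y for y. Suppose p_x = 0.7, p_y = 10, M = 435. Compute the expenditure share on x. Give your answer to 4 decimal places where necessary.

share on x = 0.1736

Demand: x*(p_x,p_y,M) = 3·M/(3·p_x + p_y), y* = M/(3·p_x + p_y).
Here 3·0.7 + 10 = 12.1, giving x* = 107.8512 and y* = 35.9504.
Expenditure on x: 0.7·107.8512 = 75.4959; share = 0.1736.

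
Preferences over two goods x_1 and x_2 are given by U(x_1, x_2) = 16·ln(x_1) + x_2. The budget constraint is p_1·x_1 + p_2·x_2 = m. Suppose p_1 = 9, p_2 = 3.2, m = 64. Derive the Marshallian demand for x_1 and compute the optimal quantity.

x_1* = 5.6889

At the given prices: x_1* = 16·3.2/9 = 5.6889.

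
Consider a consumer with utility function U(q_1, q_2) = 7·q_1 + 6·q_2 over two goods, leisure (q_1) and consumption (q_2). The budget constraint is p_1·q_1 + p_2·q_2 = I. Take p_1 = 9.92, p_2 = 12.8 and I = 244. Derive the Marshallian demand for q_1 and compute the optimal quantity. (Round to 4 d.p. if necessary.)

Linear utility — the consumer picks whichever good has higher MU/price: 7/9.92 = 0.7056 vs 6/12.8 = 0.4688.
q_1 gives more utility per dollar, so spend all income on q_1: q_1* = I/p_1, q_2* = 0.
Numerically: q_1* = 24.5968, q_2* = 0.

q_1* = 24.5968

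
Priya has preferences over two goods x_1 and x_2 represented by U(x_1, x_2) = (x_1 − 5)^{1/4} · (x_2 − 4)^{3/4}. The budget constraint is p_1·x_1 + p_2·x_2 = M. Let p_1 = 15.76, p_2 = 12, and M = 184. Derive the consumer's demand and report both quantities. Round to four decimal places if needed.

x_1* = 5.9074, x_2* = 7.575

Let x_1' = x_1−5, x_2' = x_2−4. MRS = (1/3)·x_2'/x_1' = p_1/p_2.
Substituting into the budget: x_1* = 5 + 0.25·(M − 5·p_1 − 4·p_2)/p_1, and x_2* = 4 + 0.75·(…)/p_2.
Discretionary income = 184 − 5·15.76 − 4·12 = 57.2; x_1* = 5 + 0.25·57.2/15.76 = 5.9074; x_2* = 4 + 0.75·57.2/12 = 7.575.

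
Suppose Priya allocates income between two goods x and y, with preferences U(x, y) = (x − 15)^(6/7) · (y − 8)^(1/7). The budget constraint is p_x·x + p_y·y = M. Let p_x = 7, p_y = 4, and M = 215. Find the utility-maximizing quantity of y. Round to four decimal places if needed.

MRS = 6·(y−8)/(x−15). Tangency with p_x/p_y gives y−8 = (1/6)·(p_x/p_y)·(x−15).
After buying the subsistence bundle (15, 8), a share 6/7 of the remaining income goes to x: x* = 15 + 6/7·(M − 15p_x − 8p_y)/p_x.
Discretionary income = 215 − 15·7 − 8·4 = 78; y* = 8 + 1/7·78/4 = 10.7857.

y* = 10.7857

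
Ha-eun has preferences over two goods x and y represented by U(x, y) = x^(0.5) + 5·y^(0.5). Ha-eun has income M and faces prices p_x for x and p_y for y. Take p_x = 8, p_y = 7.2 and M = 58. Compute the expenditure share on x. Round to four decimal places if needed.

share on x = 0.0347

From the CES first-order condition, (1/5)·(y/x)^(0.5) = p_x/p_y.
Solve for the ratio: y/x = [5·p_x/p_y]^(2).
With the ratio pinned down, the budget gives x* = M/(p_x + p_y·(y/x)) and y* = (y/x)·x*.
Numerically y/x = 30.864198, so x* = 58/(8 + 7.2·30.864198) = 0.2519 and y* = 30.864198·0.2519 = 7.7756.
Expenditure on x: 8·0.2519 = 2.0154; share = 0.0347.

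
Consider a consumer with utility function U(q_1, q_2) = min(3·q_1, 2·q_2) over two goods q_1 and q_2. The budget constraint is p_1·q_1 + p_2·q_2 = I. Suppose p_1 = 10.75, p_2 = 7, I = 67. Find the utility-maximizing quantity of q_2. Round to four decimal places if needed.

Here 2·10.75 + 3·7 = 42.5, giving q_2* = 4.7294.

q_2* = 4.7294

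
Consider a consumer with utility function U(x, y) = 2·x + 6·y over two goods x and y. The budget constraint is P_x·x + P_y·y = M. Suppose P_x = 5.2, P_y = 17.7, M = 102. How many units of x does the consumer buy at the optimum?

x* = 19.6154

Perfect substitutes: compare marginal utility per dollar. 2/P_x vs 6/P_y → 0.3846 vs 0.339.
x gives more utility per dollar, so spend all income on x: x* = M/P_x, y* = 0.
Numerically: x* = 19.6154, y* = 0.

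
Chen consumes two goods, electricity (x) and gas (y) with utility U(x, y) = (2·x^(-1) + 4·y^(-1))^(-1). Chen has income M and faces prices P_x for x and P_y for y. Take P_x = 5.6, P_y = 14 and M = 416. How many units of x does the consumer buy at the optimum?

x* = 22.9555

MU_x ∝ 2·x^(-2), MU_y ∝ 4·y^(-2), so MRS = (1/2)·(y/x)^(2) = P_x/P_y.
Hence y/x = (2·P_x/P_y)^(1/(2)), i.e. raised to the 0.5 power.
Substitute y = (y/x)·x into the budget: x* = M/(P_x + P_y·(y/x)).
Numerically y/x = 0.894427, so x* = 416/(5.6 + 14·0.894427) = 22.9555.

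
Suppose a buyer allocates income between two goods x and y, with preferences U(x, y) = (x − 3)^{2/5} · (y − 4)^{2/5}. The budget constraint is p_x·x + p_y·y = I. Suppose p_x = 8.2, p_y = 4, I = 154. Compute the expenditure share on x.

share on x = 0.5279

This is Cobb-Douglas in (x−3, y−4): tangency gives 0.4·p_y·(y−4) = 0.4·p_x·(x−3).
After buying the subsistence bundle (3, 4), a share 0.5 of the remaining income goes to x: x* = 3 + 0.5·(I − 3p_x − 4p_y)/p_x.
Discretionary income = 154 − 3·8.2 − 4·4 = 113.4; x* = 3 + 0.5·113.4/8.2 = 9.9146; y* = 4 + 0.5·113.4/4 = 18.175.
Expenditure on x: 8.2·9.9146 = 81.3; share = 0.5279.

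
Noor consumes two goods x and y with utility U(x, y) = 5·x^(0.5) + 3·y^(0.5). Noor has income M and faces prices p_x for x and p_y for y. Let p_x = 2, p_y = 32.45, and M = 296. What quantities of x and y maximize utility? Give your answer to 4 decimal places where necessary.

MU_x ∝ 5·x^(-0.5), MU_y ∝ 3·y^(-0.5), so MRS = (5/3)·(y/x)^(0.5) = p_x/p_y.
Hence y/x = ((3/5)·p_x/p_y)^(1/(0.5)), i.e. raised to the 2 power.
With the ratio pinned down, the budget gives x* = M/(p_x + p_y·(y/x)) and y* = (y/x)·x*.
Numerically y/x = 0.001368, so x* = 296/(2 + 32.45·0.001368) = 144.7875 and y* = 0.001368·144.7875 = 0.198.

x* = 144.7875, y* = 0.198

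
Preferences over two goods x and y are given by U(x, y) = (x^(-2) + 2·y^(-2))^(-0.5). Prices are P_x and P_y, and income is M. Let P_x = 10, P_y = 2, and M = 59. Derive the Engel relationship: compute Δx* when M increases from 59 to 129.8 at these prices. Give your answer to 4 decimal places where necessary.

MRS = MU_x/MU_y = (1/2)·(y/x)^(3). Set equal to P_x/P_y.
Solve for the ratio: y/x = [2·P_x/P_y]^(1/3).
With the ratio pinned down, the budget gives x* = M/(P_x + P_y·(y/x)) and y* = (y/x)·x*.
Numerically y/x = 2.154435, so x* = 59/(10 + 2·2.154435) = 4.1233.
At M' = 129.8: x* = 9.0713. Change: 9.0713 − 4.1233 = 4.948.

Δx* = 4.948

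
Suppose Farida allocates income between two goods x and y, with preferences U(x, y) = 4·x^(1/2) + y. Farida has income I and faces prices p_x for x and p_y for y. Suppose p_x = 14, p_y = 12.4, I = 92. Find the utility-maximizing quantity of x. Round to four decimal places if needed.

Set MRS = p_x/p_y: 2·x^(−1/2) = p_x/p_y.
Thus x* = (2·p_y/p_x)² — independent of I — with the rest of income spent on y.
Plugging in: x* = (2·12.4/14)² = 3.138.

x* = 3.138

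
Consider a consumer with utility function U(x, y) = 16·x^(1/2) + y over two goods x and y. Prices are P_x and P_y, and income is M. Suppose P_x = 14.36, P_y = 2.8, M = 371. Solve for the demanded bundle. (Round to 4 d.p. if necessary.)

x* = 2.4333, y* = 120.0209

MU_x = 8/√x, MU_y = 1. Tangency: 8/√x = P_x/P_y.
Solve: √x = 8·P_y/P_x, so x*(P_x,P_y) = (8·P_y/P_x)², and y* = (M − P_x·x*)/P_y.
Plugging in: x* = (8·2.8/14.36)² = 2.4333, y* = 120.0209.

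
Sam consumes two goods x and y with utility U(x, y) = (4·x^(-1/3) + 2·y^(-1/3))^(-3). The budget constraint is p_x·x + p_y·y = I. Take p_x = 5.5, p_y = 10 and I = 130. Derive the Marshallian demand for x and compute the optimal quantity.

x* = 13.9822

MU_x ∝ 4·x^(-4/3), MU_y ∝ 2·y^(-4/3), so MRS = 2·(y/x)^(4/3) = p_x/p_y.
Hence y/x = ((1/2)·p_x/p_y)^(1/(4/3)), i.e. raised to the 0.75 power.
Substitute y = (y/x)·x into the budget: x* = I/(p_x + p_y·(y/x)).
Numerically y/x = 0.379752, so x* = 130/(5.5 + 10·0.379752) = 13.9822.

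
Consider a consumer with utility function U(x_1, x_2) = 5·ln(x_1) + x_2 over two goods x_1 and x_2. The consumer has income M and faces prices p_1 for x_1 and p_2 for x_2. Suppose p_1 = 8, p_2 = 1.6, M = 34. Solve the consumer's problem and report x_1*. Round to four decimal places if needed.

x_1* = 1

MU_x_1 = 5/x_1, MU_x_2 = 1. Tangency: 5/x_1 = p_1/p_2.
So x_1*(p_1,p_2) = 5·p_2/p_1, independent of income; and x_2* = (M − 5·p_2)/p_2.
At the given prices: x_1* = 5·1.6/8 = 1.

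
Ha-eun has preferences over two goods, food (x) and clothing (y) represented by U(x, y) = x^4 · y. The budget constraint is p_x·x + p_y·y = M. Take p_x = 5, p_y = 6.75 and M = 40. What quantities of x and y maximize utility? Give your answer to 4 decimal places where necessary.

Tangency: MRS = 4·y/x = p_x/p_y.
Rearranging, p_y·y = (1/4)·p_x·x. Substituting into the budget gives p_x·x·(1 + (1/4)) = M.
Demand: x*(p_x,p_y,M) = 0.8·M/p_x and y* = 0.2·M/p_y.
At p_x=5, p_y=6.75, M=40: x* = 0.8·40/5 = 6.4, y* = 1.1852.

x* = 6.4, y* = 1.1852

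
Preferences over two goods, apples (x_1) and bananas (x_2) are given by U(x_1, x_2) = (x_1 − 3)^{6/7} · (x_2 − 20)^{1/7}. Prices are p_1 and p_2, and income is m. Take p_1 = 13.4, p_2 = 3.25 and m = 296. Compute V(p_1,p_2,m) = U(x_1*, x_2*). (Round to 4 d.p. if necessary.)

V = 11.5678

MRS = 6·(x_2−20)/(x_1−3). Tangency with p_1/p_2 gives x_2−20 = (1/6)·(p_1/p_2)·(x_1−3).
After buying the subsistence bundle (3, 20), a share 6/7 of the remaining income goes to x_1: x_1* = 3 + 6/7·(m − 3p_1 − 20p_2)/p_1.
Discretionary income = 296 − 3·13.4 − 20·3.25 = 190.8; x_1* = 3 + 6/7·190.8/13.4 = 15.2047; x_2* = 20 + 1/7·190.8/3.25 = 28.3868.
Utility at the optimum: U(15.2047, 28.3868) = 11.5678.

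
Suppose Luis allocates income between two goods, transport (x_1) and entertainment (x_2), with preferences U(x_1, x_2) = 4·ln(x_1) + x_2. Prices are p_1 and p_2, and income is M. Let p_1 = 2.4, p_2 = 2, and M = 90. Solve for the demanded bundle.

MU_x_1 = 4/x_1, MU_x_2 = 1. Tangency: 4/x_1 = p_1/p_2.
So x_1*(p_1,p_2) = 4·p_2/p_1, independent of income; and x_2* = (M − 4·p_2)/p_2.
At the given prices: x_1* = 4·2/2.4 = 3.3333, and x_2* = 41.

x_1* = 3.3333, x_2* = 41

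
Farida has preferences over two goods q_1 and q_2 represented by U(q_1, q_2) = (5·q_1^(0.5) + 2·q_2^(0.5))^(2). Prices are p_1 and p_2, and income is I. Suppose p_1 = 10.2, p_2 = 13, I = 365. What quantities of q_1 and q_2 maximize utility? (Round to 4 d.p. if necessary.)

MU_q_1 ∝ 5·q_1^(-0.5), MU_q_2 ∝ 2·q_2^(-0.5), so MRS = (5/2)·(q_2/q_1)^(0.5) = p_1/p_2.
Hence q_2/q_1 = ((2/5)·p_1/p_2)^(1/(0.5)), i.e. raised to the 2 power.
With the ratio pinned down, the budget gives q_1* = I/(p_1 + p_2·(q_2/q_1)) and q_2* = (q_2/q_1)·q_1*.
Numerically q_2/q_1 = 0.098499, so q_1* = 365/(10.2 + 13·0.098499) = 31.7931 and q_2* = 0.098499·31.7931 = 3.1316.

q_1* = 31.7931, q_2* = 3.1316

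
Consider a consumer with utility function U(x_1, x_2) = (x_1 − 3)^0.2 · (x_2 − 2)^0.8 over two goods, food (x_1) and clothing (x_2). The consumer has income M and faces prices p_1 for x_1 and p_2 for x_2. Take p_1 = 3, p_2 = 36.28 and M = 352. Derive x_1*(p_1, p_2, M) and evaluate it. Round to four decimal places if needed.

This is Cobb-Douglas in (x_1−3, x_2−2): tangency gives 0.2·p_2·(x_2−2) = 0.8·p_1·(x_1−3).
Substituting into the budget: x_1* = 3 + 0.2·(M − 3·p_1 − 2·p_2)/p_1, and x_2* = 2 + 0.8·(…)/p_2.
Discretionary income = 352 − 3·3 − 2·36.28 = 270.44; x_1* = 3 + 0.2·270.44/3 = 21.0293.

x_1* = 21.0293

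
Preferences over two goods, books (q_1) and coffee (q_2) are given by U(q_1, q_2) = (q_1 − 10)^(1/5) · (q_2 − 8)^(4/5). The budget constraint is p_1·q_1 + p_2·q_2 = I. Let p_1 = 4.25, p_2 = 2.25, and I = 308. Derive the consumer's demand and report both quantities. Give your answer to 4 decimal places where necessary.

q_1* = 21.6471, q_2* = 96

MRS = (1/4)·(q_2−8)/(q_1−10). Tangency with p_1/p_2 gives q_2−8 = 4·(p_1/p_2)·(q_1−10).
Substituting into the budget: q_1* = 10 + 0.2·(I − 10·p_1 − 8·p_2)/p_1, and q_2* = 8 + 0.8·(…)/p_2.
Discretionary income = 308 − 10·4.25 − 8·2.25 = 247.5; q_1* = 10 + 0.2·247.5/4.25 = 21.6471; q_2* = 8 + 0.8·247.5/2.25 = 96.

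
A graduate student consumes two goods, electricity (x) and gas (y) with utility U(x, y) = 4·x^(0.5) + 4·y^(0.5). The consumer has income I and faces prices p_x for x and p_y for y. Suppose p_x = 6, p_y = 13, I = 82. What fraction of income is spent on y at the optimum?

MU_x ∝ 4·x^(-0.5), MU_y ∝ 4·y^(-0.5), so MRS = (y/x)^(0.5) = p_x/p_y.
Solve for the ratio: y/x = [p_x/p_y]^(2).
Substitute y = (y/x)·x into the budget: x* = I/(p_x + p_y·(y/x)).
Numerically y/x = 0.213018, so x* = 82/(6 + 13·0.213018) = 9.3509 and y* = 0.213018·9.3509 = 1.9919.
Expenditure on y: 13·1.9919 = 25.8947; share = 0.3158.

share on y = 0.3158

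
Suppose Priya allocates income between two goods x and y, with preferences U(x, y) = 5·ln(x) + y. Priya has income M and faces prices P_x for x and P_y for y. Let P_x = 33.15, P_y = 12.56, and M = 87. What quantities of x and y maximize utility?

x* = 1.8944, y* = 1.9268

MU_x = 5/x, MU_y = 1. Tangency: 5/x = P_x/P_y.
So x*(P_x,P_y) = 5·P_y/P_x, independent of income; and y* = (M − 5·P_y)/P_y.
At the given prices: x* = 5·12.56/33.15 = 1.8944, and y* = 1.9268.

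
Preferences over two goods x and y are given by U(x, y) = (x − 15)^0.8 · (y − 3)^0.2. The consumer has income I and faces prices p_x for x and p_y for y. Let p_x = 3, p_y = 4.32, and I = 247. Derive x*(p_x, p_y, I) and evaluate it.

x* = 65.4107

Substituting into the budget: x* = 15 + 0.8·(I − 15·p_x − 3·p_y)/p_x, and y* = 3 + 0.2·(…)/p_y.
Discretionary income = 247 − 15·3 − 3·4.32 = 189.04; x* = 15 + 0.8·189.04/3 = 65.4107.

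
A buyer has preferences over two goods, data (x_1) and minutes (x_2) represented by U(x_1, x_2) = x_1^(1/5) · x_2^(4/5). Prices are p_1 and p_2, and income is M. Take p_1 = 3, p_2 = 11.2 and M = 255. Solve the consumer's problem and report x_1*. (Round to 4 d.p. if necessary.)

MU_x_1/MU_x_2 = (0.2·x_2)/(0.8·x_1); tangency sets this equal to p_1/p_2.
Rearranging, p_2·x_2 = 4·p_1·x_1. Substituting into the budget gives p_1·x_1·(1 + 4) = M.
Demand: x_1*(p_1,p_2,M) = 0.2·M/p_1 and x_2* = 0.8·M/p_2.
At p_1=3, p_2=11.2, M=255: x_1* = 0.2·255/3 = 17.

x_1* = 17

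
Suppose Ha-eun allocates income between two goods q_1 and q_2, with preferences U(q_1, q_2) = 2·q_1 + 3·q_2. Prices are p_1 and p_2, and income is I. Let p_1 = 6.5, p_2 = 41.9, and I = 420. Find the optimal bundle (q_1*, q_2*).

q_1 gives more utility per dollar, so spend all income on q_1: q_1* = I/p_1, q_2* = 0.
Numerically: q_1* = 64.6154, q_2* = 0.

q_1* = 64.6154, q_2* = 0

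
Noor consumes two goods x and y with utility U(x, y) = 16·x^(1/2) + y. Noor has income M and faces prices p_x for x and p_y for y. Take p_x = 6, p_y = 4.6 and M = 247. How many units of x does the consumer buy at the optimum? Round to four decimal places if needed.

Set MRS = p_x/p_y: 8·x^(−1/2) = p_x/p_y.
Solve: √x = 8·p_y/p_x, so x*(p_x,p_y) = (8·p_y/p_x)², and y* = (M − p_x·x*)/p_y.
Plugging in: x* = (8·4.6/6)² = 37.6178.

x* = 37.6178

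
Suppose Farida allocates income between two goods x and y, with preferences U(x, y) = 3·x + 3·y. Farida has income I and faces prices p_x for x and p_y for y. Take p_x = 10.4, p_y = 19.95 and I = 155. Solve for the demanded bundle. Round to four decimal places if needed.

Perfect substitutes: compare marginal utility per dollar. 3/p_x vs 3/p_y → 0.2885 vs 0.1504.
x gives more utility per dollar, so spend all income on x: x* = I/p_x, y* = 0.
Numerically: x* = 14.9038, y* = 0.

x* = 14.9038, y* = 0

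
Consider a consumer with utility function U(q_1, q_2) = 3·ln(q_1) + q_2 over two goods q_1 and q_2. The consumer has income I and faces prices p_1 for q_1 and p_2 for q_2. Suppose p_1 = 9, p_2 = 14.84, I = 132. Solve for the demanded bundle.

Set MRS = p_1/p_2: (3/q_1)/1 = p_1/p_2.
So q_1*(p_1,p_2) = 3·p_2/p_1, independent of income; and q_2* = (I − 3·p_2)/p_2.
At the given prices: q_1* = 3·14.84/9 = 4.9467, and q_2* = 5.8949.

q_1* = 4.9467, q_2* = 5.8949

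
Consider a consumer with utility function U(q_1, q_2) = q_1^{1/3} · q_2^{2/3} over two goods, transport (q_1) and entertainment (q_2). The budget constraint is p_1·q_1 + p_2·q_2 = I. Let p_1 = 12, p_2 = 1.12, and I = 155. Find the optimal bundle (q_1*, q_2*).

q_1* = 4.3056, q_2* = 92.2619

MU_q_1/MU_q_2 = (1/3·q_2)/(2/3·q_1); tangency sets this equal to p_1/p_2.
So 1/3·p_2·q_2 = 2/3·p_1·q_1; combined with the budget, a share 1/3 of income goes to q_1.
Demand: q_1*(p_1,p_2,I) = 1/3·I/p_1 and q_2* = 2/3·I/p_2.
At p_1=12, p_2=1.12, I=155: q_1* = 1/3·155/12 = 4.3056, q_2* = 92.2619.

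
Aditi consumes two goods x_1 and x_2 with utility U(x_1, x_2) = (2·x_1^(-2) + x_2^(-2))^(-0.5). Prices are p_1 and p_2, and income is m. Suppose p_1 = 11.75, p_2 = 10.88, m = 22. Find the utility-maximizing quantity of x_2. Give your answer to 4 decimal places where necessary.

x_2* = 0.8692

MU_x_1 ∝ 2·x_1^(-3), MU_x_2 ∝ x_2^(-3), so MRS = 2·(x_2/x_1)^(3) = p_1/p_2.
Hence x_2/x_1 = ((1/2)·p_1/p_2)^(1/(3)), i.e. raised to the 1/3 power.
Substitute x_2 = (x_2/x_1)·x_1 into the budget: x_1* = m/(p_1 + p_2·(x_2/x_1)).
Numerically x_2/x_1 = 0.814316, so x_1* = 22/(11.75 + 10.88·0.814316) = 1.0675 and x_2* = 0.814316·1.0675 = 0.8692.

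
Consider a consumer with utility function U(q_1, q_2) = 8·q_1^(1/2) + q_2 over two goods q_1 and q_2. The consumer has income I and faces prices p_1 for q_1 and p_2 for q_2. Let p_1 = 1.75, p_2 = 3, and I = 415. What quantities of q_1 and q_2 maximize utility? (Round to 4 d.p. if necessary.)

Set MRS = p_1/p_2: 4·q_1^(−1/2) = p_1/p_2.
Solve: √q_1 = 4·p_2/p_1, so q_1*(p_1,p_2) = (4·p_2/p_1)², and q_2* = (I − p_1·q_1*)/p_2.
Plugging in: q_1* = (4·3/1.75)² = 47.0204, q_2* = 110.9048.

q_1* = 47.0204, q_2* = 110.9048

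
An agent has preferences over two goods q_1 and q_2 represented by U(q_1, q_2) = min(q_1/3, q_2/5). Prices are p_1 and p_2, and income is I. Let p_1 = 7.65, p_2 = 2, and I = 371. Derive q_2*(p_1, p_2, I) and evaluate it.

Here 3·7.65 + 5·2 = 32.95, giving q_2* = 56.2974.

q_2* = 56.2974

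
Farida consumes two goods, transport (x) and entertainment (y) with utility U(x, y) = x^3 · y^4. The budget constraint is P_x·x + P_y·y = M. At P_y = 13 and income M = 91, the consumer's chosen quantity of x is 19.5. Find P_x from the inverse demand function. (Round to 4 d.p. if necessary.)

P_x = 2

The MRS is (3/4)·y/x. Set MRS = P_x/P_y.
Rearranging, P_y·y = (4/3)·P_x·x. Substituting into the budget gives P_x·x·(1 + (4/3)) = M.
Demand: x*(P_x,P_y,M) = 3/7·M/P_x and y* = 4/7·M/P_y.
Set x* = 19.5 in the demand function and solve for P_x: P_x = 2.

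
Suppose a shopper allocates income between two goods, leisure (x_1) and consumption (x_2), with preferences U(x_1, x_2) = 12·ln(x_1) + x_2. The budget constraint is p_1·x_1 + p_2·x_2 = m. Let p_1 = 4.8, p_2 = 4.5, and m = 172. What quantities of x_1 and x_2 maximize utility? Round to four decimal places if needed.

MU_x_1 = 12/x_1, MU_x_2 = 1. Tangency: 12/x_1 = p_1/p_2.
So x_1*(p_1,p_2) = 12·p_2/p_1, independent of income; and x_2* = (m − 12·p_2)/p_2.
At the given prices: x_1* = 12·4.5/4.8 = 11.25, and x_2* = 26.2222.

x_1* = 11.25, x_2* = 26.2222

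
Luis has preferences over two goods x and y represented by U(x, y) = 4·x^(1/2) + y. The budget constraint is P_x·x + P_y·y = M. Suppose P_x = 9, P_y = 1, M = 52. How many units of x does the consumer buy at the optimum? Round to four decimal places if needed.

x* = 0.0494

MU_x = 2/√x, MU_y = 1. Tangency: 2/√x = P_x/P_y.
Thus x* = (2·P_y/P_x)² — independent of M — with the rest of income spent on y.
Plugging in: x* = (2·1/9)² = 0.0494.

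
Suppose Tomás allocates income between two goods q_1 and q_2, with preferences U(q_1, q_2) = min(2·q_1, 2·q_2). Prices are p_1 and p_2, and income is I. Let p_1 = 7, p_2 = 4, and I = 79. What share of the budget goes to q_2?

With perfect complements, no substitution: consume in ratio q_1:q_2 = 2:2.
Budget: p_1·q_1 + p_2·q_1 = I, so (2·p_1 + 2·p_2)·q_1 = 2·I.
Demand: q_1*(p_1,p_2,I) = 2·I/(2·p_1 + 2·p_2), q_2* = 2·I/(2·p_1 + 2·p_2).
Here 2·7 + 2·4 = 22, giving q_1* = 7.1818 and q_2* = 7.1818.
Expenditure on q_2: 4·7.1818 = 28.7273; share = 0.3636.

share on q_2 = 0.3636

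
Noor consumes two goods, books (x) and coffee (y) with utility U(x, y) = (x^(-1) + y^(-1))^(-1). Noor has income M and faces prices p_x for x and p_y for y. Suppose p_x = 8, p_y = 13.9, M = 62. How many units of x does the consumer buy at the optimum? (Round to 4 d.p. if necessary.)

x* = 3.3432

Numerically y/x = 0.758643, so x* = 62/(8 + 13.9·0.758643) = 3.3432.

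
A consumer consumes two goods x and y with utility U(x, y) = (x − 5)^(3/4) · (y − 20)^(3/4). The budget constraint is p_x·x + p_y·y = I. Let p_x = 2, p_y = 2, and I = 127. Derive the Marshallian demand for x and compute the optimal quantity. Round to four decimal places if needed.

x* = 24.25

MRS = (y−20)/(x−5). Tangency with p_x/p_y gives y−20 = (p_x/p_y)·(x−5).
After buying the subsistence bundle (5, 20), a share 0.5 of the remaining income goes to x: x* = 5 + 0.5·(I − 5p_x − 20p_y)/p_x.
Discretionary income = 127 − 5·2 − 20·2 = 77; x* = 5 + 0.5·77/2 = 24.25.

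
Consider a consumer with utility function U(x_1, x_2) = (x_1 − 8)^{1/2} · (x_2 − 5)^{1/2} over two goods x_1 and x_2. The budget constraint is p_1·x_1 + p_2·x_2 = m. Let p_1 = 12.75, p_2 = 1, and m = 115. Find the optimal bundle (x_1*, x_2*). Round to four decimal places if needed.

Let x_1' = x_1−8, x_2' = x_2−5. MRS = x_2'/x_1' = p_1/p_2.
Substituting into the budget: x_1* = 8 + 0.5·(m − 8·p_1 − 5·p_2)/p_1, and x_2* = 5 + 0.5·(…)/p_2.
Discretionary income = 115 − 8·12.75 − 5·1 = 8; x_1* = 8 + 0.5·8/12.75 = 8.3137; x_2* = 5 + 0.5·8/1 = 9.

x_1* = 8.3137, x_2* = 9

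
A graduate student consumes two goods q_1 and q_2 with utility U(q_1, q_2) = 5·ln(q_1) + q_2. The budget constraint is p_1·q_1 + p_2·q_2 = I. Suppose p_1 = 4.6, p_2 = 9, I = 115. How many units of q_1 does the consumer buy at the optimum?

q_1* = 9.7826

So q_1*(p_1,p_2) = 5·p_2/p_1, independent of income; and q_2* = (I − 5·p_2)/p_2.
At the given prices: q_1* = 5·9/4.6 = 9.7826.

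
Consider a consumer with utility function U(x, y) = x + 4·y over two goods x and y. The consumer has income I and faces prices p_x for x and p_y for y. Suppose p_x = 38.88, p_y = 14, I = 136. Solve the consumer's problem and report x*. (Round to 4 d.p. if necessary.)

Perfect substitutes: compare marginal utility per dollar. 1/p_x vs 4/p_y → 0.0257 vs 0.2857.
y gives more utility per dollar, so spend all income on y: y* = I/p_y, x* = 0.
Numerically: x* = 0, y* = 9.7143.

x* = 0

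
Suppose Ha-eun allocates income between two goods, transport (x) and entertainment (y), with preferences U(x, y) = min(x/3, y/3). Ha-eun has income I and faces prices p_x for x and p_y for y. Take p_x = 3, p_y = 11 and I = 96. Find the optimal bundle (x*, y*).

With perfect complements, no substitution: consume in ratio x:y = 3:3.
Budget: p_x·x + p_y·x = I, so (3·p_x + 3·p_y)·x = 3·I.
Demand: x*(p_x,p_y,I) = 3·I/(3·p_x + 3·p_y), y* = 3·I/(3·p_x + 3·p_y).
Here 3·3 + 3·11 = 42, giving x* = 6.8571 and y* = 6.8571.

x* = 6.8571, y* = 6.8571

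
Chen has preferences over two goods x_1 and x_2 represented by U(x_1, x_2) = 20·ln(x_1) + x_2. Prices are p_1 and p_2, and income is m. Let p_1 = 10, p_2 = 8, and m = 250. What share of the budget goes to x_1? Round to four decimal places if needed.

share on x_1 = 0.64

MU_x_1 = 20/x_1, MU_x_2 = 1. Tangency: 20/x_1 = p_1/p_2.
So x_1*(p_1,p_2) = 20·p_2/p_1, independent of income; and x_2* = (m − 20·p_2)/p_2.
At the given prices: x_1* = 20·8/10 = 16, and x_2* = 11.25.
Expenditure on x_1: 10·16 = 160; share = 0.64.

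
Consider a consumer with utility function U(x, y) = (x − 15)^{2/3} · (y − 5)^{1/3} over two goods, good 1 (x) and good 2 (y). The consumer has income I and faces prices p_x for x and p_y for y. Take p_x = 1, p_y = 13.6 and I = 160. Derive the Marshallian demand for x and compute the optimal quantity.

x* = 66.3333

MRS = 2·(y−5)/(x−15). Tangency with p_x/p_y gives y−5 = (1/2)·(p_x/p_y)·(x−15).
Substituting into the budget: x* = 15 + 2/3·(I − 15·p_x − 5·p_y)/p_x, and y* = 5 + 1/3·(…)/p_y.
Discretionary income = 160 − 15·1 − 5·13.6 = 77; x* = 15 + 2/3·77/1 = 66.3333.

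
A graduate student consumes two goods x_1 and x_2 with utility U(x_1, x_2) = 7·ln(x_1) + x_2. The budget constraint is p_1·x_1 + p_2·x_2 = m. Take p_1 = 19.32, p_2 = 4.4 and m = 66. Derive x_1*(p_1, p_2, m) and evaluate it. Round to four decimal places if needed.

MU_x_1 = 7/x_1, MU_x_2 = 1. Tangency: 7/x_1 = p_1/p_2.
So x_1*(p_1,p_2) = 7·p_2/p_1, independent of income; and x_2* = (m − 7·p_2)/p_2.
At the given prices: x_1* = 7·4.4/19.32 = 1.5942.

x_1* = 1.5942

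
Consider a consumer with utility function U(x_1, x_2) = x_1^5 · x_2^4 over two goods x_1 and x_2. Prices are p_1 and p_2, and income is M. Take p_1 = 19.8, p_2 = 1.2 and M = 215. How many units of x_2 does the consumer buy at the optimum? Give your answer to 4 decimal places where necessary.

MU_x_1/MU_x_2 = (5·x_2)/(4·x_1); tangency sets this equal to p_1/p_2.
Rearranging, p_2·x_2 = (4/5)·p_1·x_1. Substituting into the budget gives p_1·x_1·(1 + (4/5)) = M.
Demand: x_1*(p_1,p_2,M) = 5/9·M/p_1 and x_2* = 4/9·M/p_2.
At p_1=19.8, p_2=1.2, M=215: x_2* = 4/9·215/1.2 = 79.6296.

x_2* = 79.6296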